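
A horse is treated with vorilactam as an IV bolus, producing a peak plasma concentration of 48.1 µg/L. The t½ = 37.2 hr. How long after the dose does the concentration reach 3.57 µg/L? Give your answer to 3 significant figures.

140 hours

k = ln 2 / 37.2 = 0.01863 hr⁻¹
C(t) = C₀ e^(−kt)  ⇒  t = ln(C₀/C) / k
t = ln(48.1/3.57) / 0.01863 = 2.601 / 0.01863 ≈ 140 hours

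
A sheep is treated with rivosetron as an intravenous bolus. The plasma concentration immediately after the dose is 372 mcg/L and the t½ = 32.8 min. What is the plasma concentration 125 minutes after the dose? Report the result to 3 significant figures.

26.5 mcg/L

k = ln 2 / 32.8 = 0.02113 min⁻¹
125 min is 3.811 half-lives, so C = 372 × (1/2)^3.811 = 372 × 0.07125 ≈ 26.5 mcg/L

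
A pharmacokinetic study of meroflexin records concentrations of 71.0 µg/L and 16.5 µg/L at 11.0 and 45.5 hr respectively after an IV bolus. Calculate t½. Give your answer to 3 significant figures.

16.4 hours

k = ln(C₁/C₂) / (t₂ − t₁) = ln(71.0/16.5) / (45.5 − 11.0)
  = 1.459 / 34.50 = 0.04230 hr⁻¹
t½ = ln 2 / k = ln 2 / 0.04230 ≈ 16.4 hours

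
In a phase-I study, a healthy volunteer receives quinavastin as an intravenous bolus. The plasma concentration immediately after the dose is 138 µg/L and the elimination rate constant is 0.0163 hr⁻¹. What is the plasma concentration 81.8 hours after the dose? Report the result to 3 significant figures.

C(t) = C₀ e^(−kt) = 138 × e^(−0.01630 × 81.8) = 138 × e^(−1.333) = 138 × 0.2636 ≈ 36.4 µg/L

36.4 µg/L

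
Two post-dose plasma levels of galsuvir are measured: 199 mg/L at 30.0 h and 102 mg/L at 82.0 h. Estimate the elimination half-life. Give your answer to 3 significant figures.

53.9 hours

k = ln(C₁/C₂) / (t₂ − t₁) = ln(199/102) / (82.0 − 30.0)
  = 0.6683 / 52.00 = 0.01285 h⁻¹
t½ = ln 2 / k = ln 2 / 0.01285 ≈ 53.9 hours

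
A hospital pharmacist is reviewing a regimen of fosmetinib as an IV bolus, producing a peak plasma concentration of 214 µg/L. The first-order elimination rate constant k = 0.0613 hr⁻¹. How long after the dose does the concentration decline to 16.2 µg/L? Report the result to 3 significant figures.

42.1 hours

C(t) = C₀ e^(−kt)  ⇒  t = ln(C₀/C) / k
t = ln(214/16.2) / 0.06130 = 2.581 / 0.06130 ≈ 42.1 hours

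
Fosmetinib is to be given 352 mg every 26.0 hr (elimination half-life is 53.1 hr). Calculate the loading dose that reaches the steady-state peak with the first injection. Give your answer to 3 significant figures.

k = ln 2 / 53.1 = 0.01305 hr⁻¹
Accumulation ratio R = 1 / (1 − e^(−kτ)) = 1 / (1 − e^(−0.01305×26.0)) = 1 / (1 − 0.7122) = 3.475
Loading dose = maintenance dose × R = 352 × 3.475 ≈ 1220 mg

1220 mg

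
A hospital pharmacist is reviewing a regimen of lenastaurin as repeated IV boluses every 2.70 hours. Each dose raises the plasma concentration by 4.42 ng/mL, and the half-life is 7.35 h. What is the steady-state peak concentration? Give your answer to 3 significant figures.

19.7 ng/mL

k = ln 2 / 7.35 = 0.09431 h⁻¹
Fraction remaining after one interval: e^(−kτ) = e^(−0.09431 × 2.70) = 0.7752
R = 1 / (1 − 0.7752) = 4.449
Css,max = 4.42 × 4.449 ≈ 19.7 ng/mL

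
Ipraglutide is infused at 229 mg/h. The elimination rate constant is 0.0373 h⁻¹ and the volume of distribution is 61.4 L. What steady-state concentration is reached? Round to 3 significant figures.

100 mg/L

CL = k · V = 0.0373 × 61.4 = 2.290 L/h
Css = rate / CL = 229 / 2.290 ≈ 100 mg/L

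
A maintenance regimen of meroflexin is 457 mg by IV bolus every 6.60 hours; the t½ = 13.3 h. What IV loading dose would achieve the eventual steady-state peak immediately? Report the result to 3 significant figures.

k = ln 2 / 13.3 = 0.05212 h⁻¹
Accumulation ratio R = 1 / (1 − e^(−kτ)) = 1 / (1 − e^(−0.05212×6.60)) = 1 / (1 − 0.7090) = 3.436
Loading dose = maintenance dose × R = 457 × 3.436 ≈ 1570 mg

1570 mg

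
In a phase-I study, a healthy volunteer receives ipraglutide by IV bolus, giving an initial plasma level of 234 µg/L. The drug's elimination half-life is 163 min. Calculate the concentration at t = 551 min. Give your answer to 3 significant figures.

k = ln 2 / 163 = 0.004252 min⁻¹
C(t) = C₀ e^(−kt) = 234 × e^(−0.004252 × 551) = 234 × e^(−2.343) = 234 × 0.09603 ≈ 22.5 µg/L

22.5 µg/L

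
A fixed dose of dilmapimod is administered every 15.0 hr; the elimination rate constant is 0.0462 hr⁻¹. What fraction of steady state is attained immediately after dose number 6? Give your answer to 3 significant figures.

0.984

f_n = 1 − e^(−nkτ) = 1 − e^(−6 × 0.04620 × 15.0) = 1 − e^(−4.158) = 1 − 0.01564 ≈ 0.984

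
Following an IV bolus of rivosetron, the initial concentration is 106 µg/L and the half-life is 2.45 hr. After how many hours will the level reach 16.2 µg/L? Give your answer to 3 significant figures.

6.64 hours

k = ln 2 / 2.45 = 0.2829 hr⁻¹
C(t) = C₀ e^(−kt)  ⇒  t = ln(C₀/C) / k
t = ln(106/16.2) / 0.2829 = 1.878 / 0.2829 ≈ 6.64 hours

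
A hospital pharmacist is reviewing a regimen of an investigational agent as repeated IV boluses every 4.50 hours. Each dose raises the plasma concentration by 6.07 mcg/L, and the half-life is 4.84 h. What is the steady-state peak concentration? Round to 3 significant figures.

k = ln 2 / 4.84 = 0.1432 h⁻¹
Fraction remaining after one interval: e^(−kτ) = e^(−0.1432 × 4.50) = 0.5249
R = 1 / (1 − 0.5249) = 2.105
Css,max = 6.07 × 2.105 ≈ 12.8 mcg/L

12.8 mcg/L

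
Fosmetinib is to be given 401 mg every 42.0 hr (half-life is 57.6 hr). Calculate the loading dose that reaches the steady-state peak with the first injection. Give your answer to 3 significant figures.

1010 mg

k = ln 2 / 57.6 = 0.01203 hr⁻¹
Accumulation ratio R = 1 / (1 − e^(−kτ)) = 1 / (1 − e^(−0.01203×42.0)) = 1 / (1 − 0.6033) = 2.520
Loading dose = maintenance dose × R = 401 × 2.520 ≈ 1010 mg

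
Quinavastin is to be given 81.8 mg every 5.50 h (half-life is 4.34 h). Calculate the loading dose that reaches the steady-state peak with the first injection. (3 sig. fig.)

140 mg

k = ln 2 / 4.34 = 0.1597 h⁻¹
Accumulation ratio R = 1 / (1 − e^(−kτ)) = 1 / (1 − e^(−0.1597×5.50)) = 1 / (1 − 0.4154) = 1.711
Loading dose = maintenance dose × R = 81.8 × 1.711 ≈ 140 mg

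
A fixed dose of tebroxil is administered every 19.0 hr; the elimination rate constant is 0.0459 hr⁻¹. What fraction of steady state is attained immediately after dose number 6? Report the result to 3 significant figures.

f_n = 1 − e^(−nkτ) = 1 − e^(−6 × 0.04590 × 19.0) = 1 − e^(−5.233) = 1 − 0.005340 ≈ 0.995

0.995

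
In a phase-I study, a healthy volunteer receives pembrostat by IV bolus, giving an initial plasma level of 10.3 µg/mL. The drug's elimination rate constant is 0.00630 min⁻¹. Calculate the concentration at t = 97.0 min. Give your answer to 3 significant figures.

C(t) = C₀ e^(−kt) = 10.3 × e^(−0.006300 × 97.0) = 10.3 × e^(−0.6111) = 10.3 × 0.5428 ≈ 5.59 µg/mL

5.59 µg/mL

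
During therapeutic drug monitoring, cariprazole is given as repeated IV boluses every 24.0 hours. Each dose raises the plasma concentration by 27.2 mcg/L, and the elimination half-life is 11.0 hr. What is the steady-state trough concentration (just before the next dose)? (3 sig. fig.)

7.69 mcg/L

k = ln 2 / 11.0 = 0.06301 hr⁻¹
Fraction remaining after one interval: e^(−kτ) = e^(−0.06301 × 24.0) = 0.2204
R = 1 / (1 − 0.2204) = 1.283
Css,max = 27.2 × 1.283 = 34.89 mcg/L
Css,min = Css,max × e^(−kτ) = 34.89 × 0.2204 ≈ 7.69 mcg/L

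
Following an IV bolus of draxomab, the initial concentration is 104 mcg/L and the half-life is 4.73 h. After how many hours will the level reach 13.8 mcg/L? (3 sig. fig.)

13.8 hours

k = ln 2 / 4.73 = 0.1465 h⁻¹
C(t) = C₀ e^(−kt)  ⇒  t = ln(C₀/C) / k
t = ln(104/13.8) / 0.1465 = 2.020 / 0.1465 ≈ 13.8 hours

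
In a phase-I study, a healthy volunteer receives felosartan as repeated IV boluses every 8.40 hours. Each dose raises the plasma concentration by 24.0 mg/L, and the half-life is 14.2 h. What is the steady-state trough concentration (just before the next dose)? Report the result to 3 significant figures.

k = ln 2 / 14.2 = 0.04881 h⁻¹
Fraction remaining after one interval: e^(−kτ) = e^(−0.04881 × 8.40) = 0.6636
R = 1 / (1 − 0.6636) = 2.973
Css,max = 24.0 × 2.973 = 71.35 mg/L
Css,min = Css,max × e^(−kτ) = 71.35 × 0.6636 ≈ 47.3 mg/L

47.3 mg/L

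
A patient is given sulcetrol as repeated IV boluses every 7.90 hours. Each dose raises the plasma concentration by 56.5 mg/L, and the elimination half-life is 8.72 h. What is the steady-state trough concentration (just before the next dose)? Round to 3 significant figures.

k = ln 2 / 8.72 = 0.07949 h⁻¹
Fraction remaining after one interval: e^(−kτ) = e^(−0.07949 × 7.90) = 0.5337
R = 1 / (1 − 0.5337) = 2.144
Css,max = 56.5 × 2.144 = 121.2 mg/L
Css,min = Css,max × e^(−kτ) = 121.2 × 0.5337 ≈ 64.7 mg/L

64.7 mg/L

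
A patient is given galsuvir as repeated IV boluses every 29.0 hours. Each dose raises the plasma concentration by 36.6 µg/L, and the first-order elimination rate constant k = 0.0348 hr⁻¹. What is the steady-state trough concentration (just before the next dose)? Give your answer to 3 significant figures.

Fraction remaining after one interval: e^(−kτ) = e^(−0.03480 × 29.0) = 0.3645
R = 1 / (1 − 0.3645) = 1.574
Css,max = 36.6 × 1.574 = 57.59 µg/L
Css,min = Css,max × e^(−kτ) = 57.59 × 0.3645 ≈ 21.0 µg/L

21.0 µg/L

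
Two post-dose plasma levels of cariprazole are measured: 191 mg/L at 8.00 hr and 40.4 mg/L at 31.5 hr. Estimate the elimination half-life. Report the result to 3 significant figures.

10.5 hours

k = ln(C₁/C₂) / (t₂ − t₁) = ln(191/40.4) / (31.5 − 8.00)
  = 1.553 / 23.50 = 0.06610 hr⁻¹
t½ = ln 2 / k = ln 2 / 0.06610 ≈ 10.5 hours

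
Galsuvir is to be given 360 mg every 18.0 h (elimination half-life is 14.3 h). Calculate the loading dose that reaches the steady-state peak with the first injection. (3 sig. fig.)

618 mg

k = ln 2 / 14.3 = 0.04847 h⁻¹
Accumulation ratio R = 1 / (1 − e^(−kτ)) = 1 / (1 − e^(−0.04847×18.0)) = 1 / (1 − 0.4179) = 1.718
Loading dose = maintenance dose × R = 360 × 1.718 ≈ 618 mg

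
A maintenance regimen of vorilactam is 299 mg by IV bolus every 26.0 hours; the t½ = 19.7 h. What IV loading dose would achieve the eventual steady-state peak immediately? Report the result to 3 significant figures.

499 mg

k = ln 2 / 19.7 = 0.03519 h⁻¹
Accumulation ratio R = 1 / (1 − e^(−kτ)) = 1 / (1 − e^(−0.03519×26.0)) = 1 / (1 − 0.4006) = 1.668
Loading dose = maintenance dose × R = 299 × 1.668 ≈ 499 mg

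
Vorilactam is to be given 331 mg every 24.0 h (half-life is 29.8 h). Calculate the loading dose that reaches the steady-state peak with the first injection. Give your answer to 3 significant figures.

774 mg

k = ln 2 / 29.8 = 0.02326 h⁻¹
Accumulation ratio R = 1 / (1 − e^(−kτ)) = 1 / (1 − e^(−0.02326×24.0)) = 1 / (1 − 0.5722) = 2.338
Loading dose = maintenance dose × R = 331 × 2.338 ≈ 774 mg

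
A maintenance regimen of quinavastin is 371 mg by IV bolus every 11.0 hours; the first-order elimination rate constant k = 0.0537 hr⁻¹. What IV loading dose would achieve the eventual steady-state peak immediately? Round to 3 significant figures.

832 mg

Accumulation ratio R = 1 / (1 − e^(−kτ)) = 1 / (1 − e^(−0.05370×11.0)) = 1 / (1 − 0.5539) = 2.242
Loading dose = maintenance dose × R = 371 × 2.242 ≈ 832 mg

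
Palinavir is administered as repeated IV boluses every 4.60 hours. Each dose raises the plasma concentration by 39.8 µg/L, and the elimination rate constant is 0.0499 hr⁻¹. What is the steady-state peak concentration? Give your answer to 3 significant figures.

Fraction remaining after one interval: e^(−kτ) = e^(−0.04990 × 4.60) = 0.7949
R = 1 / (1 − 0.7949) = 4.876
Css,max = 39.8 × 4.876 ≈ 194 µg/L

194 µg/L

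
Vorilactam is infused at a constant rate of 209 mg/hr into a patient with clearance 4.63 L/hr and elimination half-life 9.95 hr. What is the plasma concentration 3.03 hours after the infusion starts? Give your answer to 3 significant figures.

Css = rate / CL = 209 / 4.63 = 45.14 µg/mL
k = ln 2 / 9.95 = 0.06966 hr⁻¹
C(t) = Css (1 − e^(−kt)) = 45.14 × (1 − e^(−0.2111)) = 45.14 × 0.1903 ≈ 8.59 µg/mL

8.59 µg/mL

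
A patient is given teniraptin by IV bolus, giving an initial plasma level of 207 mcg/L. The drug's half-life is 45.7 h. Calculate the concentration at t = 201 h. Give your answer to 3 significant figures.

k = ln 2 / 45.7 = 0.01517 h⁻¹
C(t) = C₀ e^(−kt) = 207 × e^(−0.01517 × 201) = 207 × e^(−3.049) = 207 × 0.04742 ≈ 9.82 mcg/L

9.82 mcg/L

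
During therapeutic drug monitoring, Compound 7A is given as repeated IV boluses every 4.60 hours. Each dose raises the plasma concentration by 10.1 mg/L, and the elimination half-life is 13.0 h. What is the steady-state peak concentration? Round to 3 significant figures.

46.4 mg/L

k = ln 2 / 13.0 = 0.05332 h⁻¹
Fraction remaining after one interval: e^(−kτ) = e^(−0.05332 × 4.60) = 0.7825
R = 1 / (1 − 0.7825) = 4.598
Css,max = 10.1 × 4.598 ≈ 46.4 mg/L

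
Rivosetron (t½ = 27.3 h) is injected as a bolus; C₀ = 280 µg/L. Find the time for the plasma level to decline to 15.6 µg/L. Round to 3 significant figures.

k = ln 2 / 27.3 = 0.02539 h⁻¹
C(t) = C₀ e^(−kt)  ⇒  t = ln(C₀/C) / k
t = ln(280/15.6) / 0.02539 = 2.888 / 0.02539 ≈ 114 hours

114 hours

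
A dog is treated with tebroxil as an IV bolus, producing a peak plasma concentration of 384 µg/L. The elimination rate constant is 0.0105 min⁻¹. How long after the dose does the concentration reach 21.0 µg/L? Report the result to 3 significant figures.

277 minutes

C(t) = C₀ e^(−kt)  ⇒  t = ln(C₀/C) / k
t = ln(384/21.0) / 0.01050 = 2.906 / 0.01050 ≈ 277 minutes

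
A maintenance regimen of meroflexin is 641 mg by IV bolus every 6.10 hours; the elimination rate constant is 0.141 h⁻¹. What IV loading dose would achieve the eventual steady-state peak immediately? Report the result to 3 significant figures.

1110 mg

Accumulation ratio R = 1 / (1 − e^(−kτ)) = 1 / (1 − e^(−0.1410×6.10)) = 1 / (1 − 0.4231) = 1.733
Loading dose = maintenance dose × R = 641 × 1.733 ≈ 1110 mg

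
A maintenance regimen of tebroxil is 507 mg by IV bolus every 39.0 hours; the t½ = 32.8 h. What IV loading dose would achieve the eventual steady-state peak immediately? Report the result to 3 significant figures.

903 mg

k = ln 2 / 32.8 = 0.02113 h⁻¹
Accumulation ratio R = 1 / (1 − e^(−kτ)) = 1 / (1 − e^(−0.02113×39.0)) = 1 / (1 − 0.4386) = 1.781
Loading dose = maintenance dose × R = 507 × 1.781 ≈ 903 mg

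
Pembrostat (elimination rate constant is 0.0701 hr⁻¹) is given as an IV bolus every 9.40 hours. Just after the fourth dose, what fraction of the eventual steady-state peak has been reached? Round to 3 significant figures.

0.928

f_n = 1 − e^(−nkτ) = 1 − e^(−4 × 0.07010 × 9.40) = 1 − e^(−2.636) = 1 − 0.07166 ≈ 0.928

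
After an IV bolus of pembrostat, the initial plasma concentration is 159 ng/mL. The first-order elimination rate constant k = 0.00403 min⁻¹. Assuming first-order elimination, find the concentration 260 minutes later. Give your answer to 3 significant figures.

C(t) = C₀ e^(−kt) = 159 × e^(−0.004030 × 260) = 159 × e^(−1.048) = 159 × 0.3507 ≈ 55.8 ng/mL

55.8 ng/mL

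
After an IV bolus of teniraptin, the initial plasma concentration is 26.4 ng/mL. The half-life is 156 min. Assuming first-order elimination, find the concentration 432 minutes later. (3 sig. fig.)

3.87 ng/mL

k = ln 2 / 156 = 0.004443 min⁻¹
432 min is 2.769 half-lives, so C = 26.4 × (1/2)^2.769 = 26.4 × 0.1467 ≈ 3.87 ng/mL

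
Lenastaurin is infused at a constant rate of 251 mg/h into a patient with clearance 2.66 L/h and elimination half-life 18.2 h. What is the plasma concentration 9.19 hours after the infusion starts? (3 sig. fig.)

Css = rate / CL = 251 / 2.66 = 94.36 mg/L
k = ln 2 / 18.2 = 0.03809 h⁻¹
C(t) = Css (1 − e^(−kt)) = 94.36 × (1 − e^(−0.3500)) = 94.36 × 0.2953 ≈ 27.9 mg/L

27.9 mg/L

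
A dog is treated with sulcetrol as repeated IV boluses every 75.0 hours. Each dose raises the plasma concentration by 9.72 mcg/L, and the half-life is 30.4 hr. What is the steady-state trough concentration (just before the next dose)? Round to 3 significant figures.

2.15 mcg/L

k = ln 2 / 30.4 = 0.02280 hr⁻¹
Fraction remaining after one interval: e^(−kτ) = e^(−0.02280 × 75.0) = 0.1809
R = 1 / (1 − 0.1809) = 1.221
Css,max = 9.72 × 1.221 = 11.87 mcg/L
Css,min = Css,max × e^(−kτ) = 11.87 × 0.1809 ≈ 2.15 mcg/L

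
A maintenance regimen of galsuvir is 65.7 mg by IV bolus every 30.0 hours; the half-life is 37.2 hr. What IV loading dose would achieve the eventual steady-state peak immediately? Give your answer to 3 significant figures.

k = ln 2 / 37.2 = 0.01863 hr⁻¹
Accumulation ratio R = 1 / (1 − e^(−kτ)) = 1 / (1 − e^(−0.01863×30.0)) = 1 / (1 − 0.5718) = 2.335
Loading dose = maintenance dose × R = 65.7 × 2.335 ≈ 153 mg

153 mg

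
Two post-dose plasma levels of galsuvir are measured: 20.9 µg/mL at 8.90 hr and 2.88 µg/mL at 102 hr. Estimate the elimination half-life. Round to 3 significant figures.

32.6 hours

k = ln(C₁/C₂) / (t₂ − t₁) = ln(20.9/2.88) / (102 − 8.90)
  = 1.982 / 93.10 = 0.02129 hr⁻¹
t½ = ln 2 / k = ln 2 / 0.02129 ≈ 32.6 hours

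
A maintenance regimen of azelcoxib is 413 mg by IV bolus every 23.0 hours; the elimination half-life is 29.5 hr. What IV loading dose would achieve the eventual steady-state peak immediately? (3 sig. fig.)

k = ln 2 / 29.5 = 0.02350 hr⁻¹
Accumulation ratio R = 1 / (1 − e^(−kτ)) = 1 / (1 − e^(−0.02350×23.0)) = 1 / (1 − 0.5825) = 2.395
Loading dose = maintenance dose × R = 413 × 2.395 ≈ 989 mg

989 mg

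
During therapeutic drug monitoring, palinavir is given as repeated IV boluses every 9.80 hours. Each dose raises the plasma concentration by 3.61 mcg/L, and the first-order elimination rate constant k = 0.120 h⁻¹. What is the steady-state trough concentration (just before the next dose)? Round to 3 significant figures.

1.61 mcg/L

Fraction remaining after one interval: e^(−kτ) = e^(−0.1200 × 9.80) = 0.3085
R = 1 / (1 − 0.3085) = 1.446
Css,max = 3.61 × 1.446 = 5.221 mcg/L
Css,min = Css,max × e^(−kτ) = 5.221 × 0.3085 ≈ 1.61 mcg/L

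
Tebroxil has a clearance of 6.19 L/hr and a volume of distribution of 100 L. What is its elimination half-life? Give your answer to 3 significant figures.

k = CL / V = 6.19 / 100 = 0.06190 hr⁻¹
t½ = ln 2 / k = ln 2 / 0.06190 ≈ 11.2 hours

11.2 hours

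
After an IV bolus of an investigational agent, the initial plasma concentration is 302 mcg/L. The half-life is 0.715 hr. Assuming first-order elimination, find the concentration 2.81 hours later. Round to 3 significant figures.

19.8 mcg/L

k = ln 2 / 0.715 = 0.9694 hr⁻¹
C(t) = C₀ e^(−kt) = 302 × e^(−0.9694 × 2.81) = 302 × e^(−2.724) = 302 × 0.06560 ≈ 19.8 mcg/L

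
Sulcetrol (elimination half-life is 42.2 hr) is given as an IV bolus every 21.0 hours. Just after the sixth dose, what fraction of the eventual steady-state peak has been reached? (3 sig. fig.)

k = ln 2 / 42.2 = 0.01643 hr⁻¹
f_n = 1 − e^(−nkτ) = 1 − e^(−6 × 0.01643 × 21.0) = 1 − e^(−2.070) = 1 − 0.1262 ≈ 0.874

0.874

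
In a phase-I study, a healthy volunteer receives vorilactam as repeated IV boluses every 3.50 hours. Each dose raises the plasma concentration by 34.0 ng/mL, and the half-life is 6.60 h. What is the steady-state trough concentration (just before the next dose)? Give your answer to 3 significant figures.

k = ln 2 / 6.60 = 0.1050 h⁻¹
Fraction remaining after one interval: e^(−kτ) = e^(−0.1050 × 3.50) = 0.6924
R = 1 / (1 − 0.6924) = 3.251
Css,max = 34.0 × 3.251 = 110.5 ng/mL
Css,min = Css,max × e^(−kτ) = 110.5 × 0.6924 ≈ 76.5 ng/mL

76.5 ng/mL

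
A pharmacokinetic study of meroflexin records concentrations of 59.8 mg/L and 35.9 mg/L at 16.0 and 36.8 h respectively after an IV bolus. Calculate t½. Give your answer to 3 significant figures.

k = ln(C₁/C₂) / (t₂ − t₁) = ln(59.8/35.9) / (36.8 − 16.0)
  = 0.5103 / 20.80 = 0.02453 h⁻¹
t½ = ln 2 / k = ln 2 / 0.02453 ≈ 28.3 hours

28.3 hours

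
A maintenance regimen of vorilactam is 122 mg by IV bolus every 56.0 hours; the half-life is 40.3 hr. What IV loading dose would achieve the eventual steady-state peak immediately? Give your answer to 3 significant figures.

k = ln 2 / 40.3 = 0.01720 hr⁻¹
Accumulation ratio R = 1 / (1 − e^(−kτ)) = 1 / (1 − e^(−0.01720×56.0)) = 1 / (1 − 0.3817) = 1.617
Loading dose = maintenance dose × R = 122 × 1.617 ≈ 197 mg

197 mg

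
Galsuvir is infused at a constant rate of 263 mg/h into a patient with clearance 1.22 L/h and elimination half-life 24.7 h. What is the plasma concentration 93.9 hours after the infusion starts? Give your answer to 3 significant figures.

200 mg/L

Css = rate / CL = 263 / 1.22 = 215.6 mg/L
k = ln 2 / 24.7 = 0.02806 h⁻¹
C(t) = Css (1 − e^(−kt)) = 215.6 × (1 − e^(−2.635)) = 215.6 × 0.9283 ≈ 200 mg/L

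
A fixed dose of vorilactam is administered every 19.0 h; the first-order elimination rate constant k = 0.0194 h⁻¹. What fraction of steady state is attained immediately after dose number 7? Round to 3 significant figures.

f_n = 1 − e^(−nkτ) = 1 − e^(−7 × 0.01940 × 19.0) = 1 − e^(−2.580) = 1 − 0.07576 ≈ 0.924

0.924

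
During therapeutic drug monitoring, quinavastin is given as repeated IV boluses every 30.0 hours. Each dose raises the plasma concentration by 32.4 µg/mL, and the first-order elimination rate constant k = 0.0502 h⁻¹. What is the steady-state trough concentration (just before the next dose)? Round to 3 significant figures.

9.23 µg/mL

Fraction remaining after one interval: e^(−kτ) = e^(−0.05020 × 30.0) = 0.2218
R = 1 / (1 − 0.2218) = 1.285
Css,max = 32.4 × 1.285 = 41.63 µg/mL
Css,min = Css,max × e^(−kτ) = 41.63 × 0.2218 ≈ 9.23 µg/mL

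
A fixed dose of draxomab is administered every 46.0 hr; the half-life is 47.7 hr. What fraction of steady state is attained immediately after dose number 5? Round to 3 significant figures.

k = ln 2 / 47.7 = 0.01453 hr⁻¹
f_n = 1 − e^(−nkτ) = 1 − e^(−5 × 0.01453 × 46.0) = 1 − e^(−3.342) = 1 − 0.03536 ≈ 0.965

0.965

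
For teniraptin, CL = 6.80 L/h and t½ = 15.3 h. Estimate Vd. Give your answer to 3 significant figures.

k = ln 2 / t½ = ln 2 / 15.3 = 0.04530 h⁻¹
V = CL / k = 6.80 / 0.04530 ≈ 150 L

150 L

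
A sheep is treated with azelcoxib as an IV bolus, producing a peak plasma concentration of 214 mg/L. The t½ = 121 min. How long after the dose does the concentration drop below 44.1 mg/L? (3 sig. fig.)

k = ln 2 / 121 = 0.005728 min⁻¹
C(t) = C₀ e^(−kt)  ⇒  t = ln(C₀/C) / k
t = ln(214/44.1) / 0.005728 = 1.580 / 0.005728 ≈ 276 minutes

276 minutes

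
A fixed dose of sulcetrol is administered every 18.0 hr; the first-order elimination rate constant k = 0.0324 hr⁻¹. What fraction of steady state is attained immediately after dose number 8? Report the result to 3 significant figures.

0.991

f_n = 1 − e^(−nkτ) = 1 − e^(−8 × 0.03240 × 18.0) = 1 − e^(−4.666) = 1 − 0.009414 ≈ 0.991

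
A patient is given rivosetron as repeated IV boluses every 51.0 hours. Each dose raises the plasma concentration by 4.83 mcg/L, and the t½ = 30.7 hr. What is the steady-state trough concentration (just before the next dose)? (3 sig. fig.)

2.23 mcg/L

k = ln 2 / 30.7 = 0.02258 hr⁻¹
Fraction remaining after one interval: e^(−kτ) = e^(−0.02258 × 51.0) = 0.3162
R = 1 / (1 − 0.3162) = 1.462
Css,max = 4.83 × 1.462 = 7.063 mcg/L
Css,min = Css,max × e^(−kτ) = 7.063 × 0.3162 ≈ 2.23 mcg/L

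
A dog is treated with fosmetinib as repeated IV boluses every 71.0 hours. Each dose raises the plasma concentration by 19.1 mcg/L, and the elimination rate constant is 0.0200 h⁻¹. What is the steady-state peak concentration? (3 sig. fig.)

25.2 mcg/L

Fraction remaining after one interval: e^(−kτ) = e^(−0.02000 × 71.0) = 0.2417
R = 1 / (1 − 0.2417) = 1.319
Css,max = 19.1 × 1.319 ≈ 25.2 mcg/L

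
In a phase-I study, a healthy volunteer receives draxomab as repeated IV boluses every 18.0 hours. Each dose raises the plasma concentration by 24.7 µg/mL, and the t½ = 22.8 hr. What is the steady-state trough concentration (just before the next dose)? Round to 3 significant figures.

33.9 µg/mL

k = ln 2 / 22.8 = 0.03040 hr⁻¹
Fraction remaining after one interval: e^(−kτ) = e^(−0.03040 × 18.0) = 0.5786
R = 1 / (1 − 0.5786) = 2.373
Css,max = 24.7 × 2.373 = 58.61 µg/mL
Css,min = Css,max × e^(−kτ) = 58.61 × 0.5786 ≈ 33.9 µg/mL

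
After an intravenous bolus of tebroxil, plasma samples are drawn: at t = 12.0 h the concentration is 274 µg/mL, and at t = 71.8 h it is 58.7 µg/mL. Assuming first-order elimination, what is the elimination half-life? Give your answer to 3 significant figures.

26.9 hours

k = ln(C₁/C₂) / (t₂ − t₁) = ln(274/58.7) / (71.8 − 12.0)
  = 1.541 / 59.80 = 0.02576 h⁻¹
t½ = ln 2 / k = ln 2 / 0.02576 ≈ 26.9 hours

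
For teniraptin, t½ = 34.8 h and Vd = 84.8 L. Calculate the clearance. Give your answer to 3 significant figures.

1.69 L/h

k = ln 2 / t½ = ln 2 / 34.8 = 0.01992 h⁻¹
CL = k · V = 0.01992 × 84.8 ≈ 1.69 L/h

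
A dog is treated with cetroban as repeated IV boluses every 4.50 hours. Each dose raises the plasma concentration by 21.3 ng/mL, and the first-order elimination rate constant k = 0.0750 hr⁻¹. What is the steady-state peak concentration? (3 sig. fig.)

74.4 ng/mL

Fraction remaining after one interval: e^(−kτ) = e^(−0.07500 × 4.50) = 0.7136
R = 1 / (1 − 0.7136) = 3.491
Css,max = 21.3 × 3.491 ≈ 74.4 ng/mL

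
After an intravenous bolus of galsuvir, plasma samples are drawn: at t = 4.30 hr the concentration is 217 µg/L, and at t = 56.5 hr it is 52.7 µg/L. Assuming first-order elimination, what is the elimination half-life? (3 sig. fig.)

25.6 hours

k = ln(C₁/C₂) / (t₂ − t₁) = ln(217/52.7) / (56.5 − 4.30)
  = 1.415 / 52.20 = 0.02711 hr⁻¹
t½ = ln 2 / k = ln 2 / 0.02711 ≈ 25.6 hours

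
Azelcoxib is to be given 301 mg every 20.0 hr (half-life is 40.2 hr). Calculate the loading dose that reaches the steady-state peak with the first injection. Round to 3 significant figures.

1030 mg

k = ln 2 / 40.2 = 0.01724 hr⁻¹
Accumulation ratio R = 1 / (1 − e^(−kτ)) = 1 / (1 − e^(−0.01724×20.0)) = 1 / (1 − 0.7083) = 3.428
Loading dose = maintenance dose × R = 301 × 3.428 ≈ 1030 mg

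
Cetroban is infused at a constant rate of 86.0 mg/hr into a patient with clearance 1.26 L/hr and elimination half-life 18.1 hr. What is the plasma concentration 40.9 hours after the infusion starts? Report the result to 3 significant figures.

54.0 mg/L

Css = rate / CL = 86.0 / 1.26 = 68.25 mg/L
k = ln 2 / 18.1 = 0.03830 hr⁻¹
C(t) = Css (1 − e^(−kt)) = 68.25 × (1 − e^(−1.566)) = 68.25 × 0.7912 ≈ 54.0 mg/L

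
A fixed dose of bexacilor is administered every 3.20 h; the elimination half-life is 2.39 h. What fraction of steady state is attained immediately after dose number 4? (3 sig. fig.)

k = ln 2 / 2.39 = 0.2900 h⁻¹
f_n = 1 − e^(−nkτ) = 1 − e^(−4 × 0.2900 × 3.20) = 1 − e^(−3.712) = 1 − 0.02442 ≈ 0.976

0.976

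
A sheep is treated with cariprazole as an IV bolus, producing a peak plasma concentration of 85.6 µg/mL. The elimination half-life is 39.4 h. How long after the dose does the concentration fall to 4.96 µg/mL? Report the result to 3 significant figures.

162 hours

k = ln 2 / 39.4 = 0.01759 h⁻¹
C(t) = C₀ e^(−kt)  ⇒  t = ln(C₀/C) / k
t = ln(85.6/4.96) / 0.01759 = 2.848 / 0.01759 ≈ 162 hours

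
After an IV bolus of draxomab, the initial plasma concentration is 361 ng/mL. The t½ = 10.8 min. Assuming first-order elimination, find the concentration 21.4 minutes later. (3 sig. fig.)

k = ln 2 / 10.8 = 0.06418 min⁻¹
C(t) = C₀ e^(−kt) = 361 × e^(−0.06418 × 21.4) = 361 × e^(−1.373) = 361 × 0.2532 ≈ 91.4 ng/mL

91.4 ng/mL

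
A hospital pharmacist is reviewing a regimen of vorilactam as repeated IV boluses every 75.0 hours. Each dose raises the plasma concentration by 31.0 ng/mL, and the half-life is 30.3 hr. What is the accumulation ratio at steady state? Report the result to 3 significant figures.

k = ln 2 / 30.3 = 0.02288 hr⁻¹
Fraction remaining after one interval: e^(−kτ) = e^(−0.02288 × 75.0) = 0.1798
R = 1 / (1 − 0.1798) = 1 / 0.8202 ≈ 1.22

1.22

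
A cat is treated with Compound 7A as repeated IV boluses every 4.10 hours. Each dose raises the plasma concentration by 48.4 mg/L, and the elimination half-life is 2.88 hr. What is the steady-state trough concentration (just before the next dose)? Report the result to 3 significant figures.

k = ln 2 / 2.88 = 0.2407 hr⁻¹
Fraction remaining after one interval: e^(−kτ) = e^(−0.2407 × 4.10) = 0.3728
R = 1 / (1 − 0.3728) = 1.594
Css,max = 48.4 × 1.594 = 77.17 mg/L
Css,min = Css,max × e^(−kτ) = 77.17 × 0.3728 ≈ 28.8 mg/L

28.8 mg/L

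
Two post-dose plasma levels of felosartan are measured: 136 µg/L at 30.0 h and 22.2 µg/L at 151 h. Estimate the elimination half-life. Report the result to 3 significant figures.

k = ln(C₁/C₂) / (t₂ − t₁) = ln(136/22.2) / (151 − 30.0)
  = 1.813 / 121.0 = 0.01498 h⁻¹
t½ = ln 2 / k = ln 2 / 0.01498 ≈ 46.3 hours

46.3 hours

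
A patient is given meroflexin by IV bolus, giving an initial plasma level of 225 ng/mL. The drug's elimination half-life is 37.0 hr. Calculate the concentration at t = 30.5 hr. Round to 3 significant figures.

127 ng/mL

k = ln 2 / 37.0 = 0.01873 hr⁻¹
30.5 hr is 0.8243 half-lives, so C = 225 × (1/2)^0.8243 = 225 × 0.5647 ≈ 127 ng/mL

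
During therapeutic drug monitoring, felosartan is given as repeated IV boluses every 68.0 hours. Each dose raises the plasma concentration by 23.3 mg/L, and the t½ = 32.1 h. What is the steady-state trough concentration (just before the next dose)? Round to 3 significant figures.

6.97 mg/L

k = ln 2 / 32.1 = 0.02159 h⁻¹
Fraction remaining after one interval: e^(−kτ) = e^(−0.02159 × 68.0) = 0.2303
R = 1 / (1 − 0.2303) = 1.299
Css,max = 23.3 × 1.299 = 30.27 mg/L
Css,min = Css,max × e^(−kτ) = 30.27 × 0.2303 ≈ 6.97 mg/L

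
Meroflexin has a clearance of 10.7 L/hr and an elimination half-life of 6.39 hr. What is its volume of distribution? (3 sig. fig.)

k = ln 2 / t½ = ln 2 / 6.39 = 0.1085 hr⁻¹
V = CL / k = 10.7 / 0.1085 ≈ 98.6 L

98.6 L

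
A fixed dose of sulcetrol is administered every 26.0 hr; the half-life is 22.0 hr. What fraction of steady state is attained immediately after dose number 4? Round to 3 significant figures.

0.962

k = ln 2 / 22.0 = 0.03151 hr⁻¹
f_n = 1 − e^(−nkτ) = 1 − e^(−4 × 0.03151 × 26.0) = 1 − e^(−3.277) = 1 − 0.03775 ≈ 0.962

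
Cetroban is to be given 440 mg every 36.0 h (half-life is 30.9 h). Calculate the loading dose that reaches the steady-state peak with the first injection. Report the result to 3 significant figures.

794 mg

k = ln 2 / 30.9 = 0.02243 h⁻¹
Accumulation ratio R = 1 / (1 − e^(−kτ)) = 1 / (1 − e^(−0.02243×36.0)) = 1 / (1 − 0.4459) = 1.805
Loading dose = maintenance dose × R = 440 × 1.805 ≈ 794 mg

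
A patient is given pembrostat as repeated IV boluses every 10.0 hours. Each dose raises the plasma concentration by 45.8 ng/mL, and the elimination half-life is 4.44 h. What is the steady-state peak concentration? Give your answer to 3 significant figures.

k = ln 2 / 4.44 = 0.1561 h⁻¹
Fraction remaining after one interval: e^(−kτ) = e^(−0.1561 × 10.0) = 0.2099
R = 1 / (1 − 0.2099) = 1.266
Css,max = 45.8 × 1.266 ≈ 58.0 ng/mL

58.0 ng/mL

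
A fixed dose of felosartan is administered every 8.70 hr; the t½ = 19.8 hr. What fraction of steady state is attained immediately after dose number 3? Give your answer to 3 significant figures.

k = ln 2 / 19.8 = 0.03501 hr⁻¹
f_n = 1 − e^(−nkτ) = 1 − e^(−3 × 0.03501 × 8.70) = 1 − e^(−0.9137) = 1 − 0.4010 ≈ 0.599

0.599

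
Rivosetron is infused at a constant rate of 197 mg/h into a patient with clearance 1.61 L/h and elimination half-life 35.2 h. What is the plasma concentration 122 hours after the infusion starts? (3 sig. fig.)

111 mg/L

Css = rate / CL = 197 / 1.61 = 122.4 mg/L
k = ln 2 / 35.2 = 0.01969 h⁻¹
C(t) = Css (1 − e^(−kt)) = 122.4 × (1 − e^(−2.402)) = 122.4 × 0.9095 ≈ 111 mg/L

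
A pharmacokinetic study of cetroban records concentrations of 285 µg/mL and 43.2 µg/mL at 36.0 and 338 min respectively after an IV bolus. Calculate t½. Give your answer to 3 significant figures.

111 minutes

k = ln(C₁/C₂) / (t₂ − t₁) = ln(285/43.2) / (338 − 36.0)
  = 1.887 / 302.0 = 0.006247 min⁻¹
t½ = ln 2 / k = ln 2 / 0.006247 ≈ 111 minutes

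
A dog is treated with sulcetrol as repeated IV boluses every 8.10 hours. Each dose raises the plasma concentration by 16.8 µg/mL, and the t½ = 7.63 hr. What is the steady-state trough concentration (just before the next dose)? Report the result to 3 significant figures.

k = ln 2 / 7.63 = 0.09084 hr⁻¹
Fraction remaining after one interval: e^(−kτ) = e^(−0.09084 × 8.10) = 0.4791
R = 1 / (1 − 0.4791) = 1.920
Css,max = 16.8 × 1.920 = 32.25 µg/mL
Css,min = Css,max × e^(−kτ) = 32.25 × 0.4791 ≈ 15.5 µg/mL

15.5 µg/mL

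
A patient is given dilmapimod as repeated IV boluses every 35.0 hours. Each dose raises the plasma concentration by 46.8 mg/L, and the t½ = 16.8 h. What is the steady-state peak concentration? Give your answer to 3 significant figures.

k = ln 2 / 16.8 = 0.04126 h⁻¹
Fraction remaining after one interval: e^(−kτ) = e^(−0.04126 × 35.0) = 0.2360
R = 1 / (1 − 0.2360) = 1.309
Css,max = 46.8 × 1.309 ≈ 61.3 mg/L

61.3 mg/L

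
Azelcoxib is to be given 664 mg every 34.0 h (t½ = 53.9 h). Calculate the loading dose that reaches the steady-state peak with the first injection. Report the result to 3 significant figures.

1870 mg

k = ln 2 / 53.9 = 0.01286 h⁻¹
Accumulation ratio R = 1 / (1 − e^(−kτ)) = 1 / (1 − e^(−0.01286×34.0)) = 1 / (1 − 0.6458) = 2.823
Loading dose = maintenance dose × R = 664 × 2.823 ≈ 1870 mg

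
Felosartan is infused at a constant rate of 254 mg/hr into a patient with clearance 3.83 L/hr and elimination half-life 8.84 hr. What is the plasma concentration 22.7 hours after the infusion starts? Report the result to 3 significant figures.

55.1 mg/L

Css = rate / CL = 254 / 3.83 = 66.32 mg/L
k = ln 2 / 8.84 = 0.07841 hr⁻¹
C(t) = Css (1 − e^(−kt)) = 66.32 × (1 − e^(−1.780)) = 66.32 × 0.8313 ≈ 55.1 mg/L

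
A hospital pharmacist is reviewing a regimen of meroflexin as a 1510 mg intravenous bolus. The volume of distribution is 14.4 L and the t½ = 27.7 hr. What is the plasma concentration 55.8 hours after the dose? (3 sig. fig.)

26.0 µg/mL

C₀ = dose / V = 1510 / 14.4 = 104.9 µg/mL
k = ln 2 / 27.7 = 0.02502 hr⁻¹
C(t) = C₀ e^(−kt) = 104.9 × e^(−0.02502 × 55.8) = 104.9 × e^(−1.396) = 104.9 × 0.2475 ≈ 26.0 µg/mL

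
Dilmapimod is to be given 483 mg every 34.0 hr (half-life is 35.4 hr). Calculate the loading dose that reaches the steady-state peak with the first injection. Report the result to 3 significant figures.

k = ln 2 / 35.4 = 0.01958 hr⁻¹
Accumulation ratio R = 1 / (1 − e^(−kτ)) = 1 / (1 − e^(−0.01958×34.0)) = 1 / (1 − 0.5139) = 2.057
Loading dose = maintenance dose × R = 483 × 2.057 ≈ 994 mg

994 mg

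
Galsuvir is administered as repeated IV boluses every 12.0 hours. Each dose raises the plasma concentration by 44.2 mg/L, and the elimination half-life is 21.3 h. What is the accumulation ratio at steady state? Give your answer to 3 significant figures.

3.09

k = ln 2 / 21.3 = 0.03254 h⁻¹
Fraction remaining after one interval: e^(−kτ) = e^(−0.03254 × 12.0) = 0.6767
R = 1 / (1 − 0.6767) = 1 / 0.3233 ≈ 3.09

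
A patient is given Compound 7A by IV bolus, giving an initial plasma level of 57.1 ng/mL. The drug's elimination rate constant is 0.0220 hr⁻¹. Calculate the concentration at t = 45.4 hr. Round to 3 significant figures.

21.0 ng/mL

C(t) = C₀ e^(−kt) = 57.1 × e^(−0.02200 × 45.4) = 57.1 × e^(−0.9988) = 57.1 × 0.3683 ≈ 21.0 ng/mL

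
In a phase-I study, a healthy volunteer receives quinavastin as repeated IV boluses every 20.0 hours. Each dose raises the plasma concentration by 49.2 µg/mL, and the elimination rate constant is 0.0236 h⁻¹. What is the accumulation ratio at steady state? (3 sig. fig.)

Fraction remaining after one interval: e^(−kτ) = e^(−0.02360 × 20.0) = 0.6238
R = 1 / (1 − 0.6238) = 1 / 0.3762 ≈ 2.66

2.66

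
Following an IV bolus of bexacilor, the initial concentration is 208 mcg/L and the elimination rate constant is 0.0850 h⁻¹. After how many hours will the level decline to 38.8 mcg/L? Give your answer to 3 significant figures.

19.8 hours

C(t) = C₀ e^(−kt)  ⇒  t = ln(C₀/C) / k
t = ln(208/38.8) / 0.08500 = 1.679 / 0.08500 ≈ 19.8 hours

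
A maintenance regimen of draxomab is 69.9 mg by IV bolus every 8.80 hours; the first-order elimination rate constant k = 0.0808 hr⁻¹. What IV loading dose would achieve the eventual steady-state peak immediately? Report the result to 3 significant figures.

Accumulation ratio R = 1 / (1 − e^(−kτ)) = 1 / (1 − e^(−0.08080×8.80)) = 1 / (1 − 0.4911) = 1.965
Loading dose = maintenance dose × R = 69.9 × 1.965 ≈ 137 mg

137 mg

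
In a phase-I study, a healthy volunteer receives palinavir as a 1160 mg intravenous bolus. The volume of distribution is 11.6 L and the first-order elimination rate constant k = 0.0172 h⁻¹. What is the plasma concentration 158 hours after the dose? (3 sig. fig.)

C₀ = dose / V = 1160 / 11.6 = 100.0 µg/mL
C(t) = C₀ e^(−kt) = 100.0 × e^(−0.01720 × 158) = 100.0 × e^(−2.718) = 100.0 × 0.06603 ≈ 6.60 µg/mL

6.60 µg/mL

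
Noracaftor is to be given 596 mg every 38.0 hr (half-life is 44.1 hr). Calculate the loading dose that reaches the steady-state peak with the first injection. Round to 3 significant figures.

k = ln 2 / 44.1 = 0.01572 hr⁻¹
Accumulation ratio R = 1 / (1 − e^(−kτ)) = 1 / (1 − e^(−0.01572×38.0)) = 1 / (1 − 0.5503) = 2.224
Loading dose = maintenance dose × R = 596 × 2.224 ≈ 1330 mg

1330 mg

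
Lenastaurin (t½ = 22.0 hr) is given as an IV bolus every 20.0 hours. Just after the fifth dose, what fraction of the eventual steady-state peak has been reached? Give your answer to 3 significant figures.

0.957

k = ln 2 / 22.0 = 0.03151 hr⁻¹
f_n = 1 − e^(−nkτ) = 1 − e^(−5 × 0.03151 × 20.0) = 1 − e^(−3.151) = 1 − 0.04282 ≈ 0.957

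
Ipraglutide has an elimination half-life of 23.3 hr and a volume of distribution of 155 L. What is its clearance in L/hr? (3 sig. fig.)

4.61 L/hr

k = ln 2 / t½ = ln 2 / 23.3 = 0.02975 hr⁻¹
CL = k · V = 0.02975 × 155 ≈ 4.61 L/hr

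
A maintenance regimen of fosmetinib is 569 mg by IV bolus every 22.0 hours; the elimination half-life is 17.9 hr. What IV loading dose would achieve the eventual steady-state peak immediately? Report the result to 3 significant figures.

k = ln 2 / 17.9 = 0.03872 hr⁻¹
Accumulation ratio R = 1 / (1 − e^(−kτ)) = 1 / (1 − e^(−0.03872×22.0)) = 1 / (1 − 0.4266) = 1.744
Loading dose = maintenance dose × R = 569 × 1.744 ≈ 992 mg

992 mg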